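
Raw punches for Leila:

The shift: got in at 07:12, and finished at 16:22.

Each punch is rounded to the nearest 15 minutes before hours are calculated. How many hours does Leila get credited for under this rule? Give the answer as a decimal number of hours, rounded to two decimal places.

9.00 hours

The shift: in 07:12→07:15, out 16:22→16:15; 9 h 0 min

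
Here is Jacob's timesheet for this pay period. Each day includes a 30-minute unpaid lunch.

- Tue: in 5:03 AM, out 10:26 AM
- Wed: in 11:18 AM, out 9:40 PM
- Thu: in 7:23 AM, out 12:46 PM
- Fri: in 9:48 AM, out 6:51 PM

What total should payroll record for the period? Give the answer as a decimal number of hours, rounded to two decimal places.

Tue: 5:03 AM–10:26 AM = 5 h 23 min; less 30 min break → 4 h 53 min
Wed: 11:18 AM–9:40 PM = 10 h 22 min; less 30 min break → 9 h 52 min
Thu: 7:23 AM–12:46 PM = 5 h 23 min; less 30 min break → 4 h 53 min
Fri: 9:48 AM–6:51 PM = 9 h 3 min; less 30 min break → 8 h 33 min
Total: 4 h 53 min + 9 h 52 min + 4 h 53 min + 8 h 33 min = 28 h 11 min.

28.18 hours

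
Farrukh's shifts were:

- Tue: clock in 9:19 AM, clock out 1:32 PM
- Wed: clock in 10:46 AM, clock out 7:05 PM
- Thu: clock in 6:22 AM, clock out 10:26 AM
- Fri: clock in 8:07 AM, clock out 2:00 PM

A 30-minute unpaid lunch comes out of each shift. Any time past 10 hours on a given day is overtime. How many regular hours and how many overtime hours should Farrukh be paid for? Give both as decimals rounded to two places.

Regular 20.48 hours, overtime 0.00 hours

Tue: 9:19 AM–1:32 PM = 4 h 13 min; less 30 min break → 3 h 43 min
Wed: 10:46 AM–7:05 PM = 8 h 19 min; less 30 min break → 7 h 49 min
Thu: 6:22 AM–10:26 AM = 4 h 4 min; less 30 min break → 3 h 34 min
Fri: 8:07 AM–2:00 PM = 5 h 53 min; less 30 min break → 5 h 23 min
Tue reg 3 h 43 min / OT 0 h 0 min; Wed reg 7 h 49 min / OT 0 h 0 min; Thu reg 3 h 34 min / OT 0 h 0 min; Fri reg 5 h 23 min / OT 0 h 0 min.
Totals: regular 20 h 29 min, overtime 0 h 0 min.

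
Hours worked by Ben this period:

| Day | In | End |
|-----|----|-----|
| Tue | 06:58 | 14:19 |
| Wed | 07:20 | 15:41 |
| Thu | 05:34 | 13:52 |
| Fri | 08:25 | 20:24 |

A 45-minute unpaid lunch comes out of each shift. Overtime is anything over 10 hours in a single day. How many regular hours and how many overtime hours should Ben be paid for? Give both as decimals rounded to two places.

Tue: 06:58–14:19 = 7 h 21 min; less 45 min break → 6 h 36 min
Wed: 07:20–15:41 = 8 h 21 min; less 45 min break → 7 h 36 min
Thu: 05:34–13:52 = 8 h 18 min; less 45 min break → 7 h 33 min
Fri: 08:25–20:24 = 11 h 59 min; less 45 min break → 11 h 14 min
Tue reg 6 h 36 min / OT 0 h 0 min; Wed reg 7 h 36 min / OT 0 h 0 min; Thu reg 7 h 33 min / OT 0 h 0 min; Fri reg 10 h 0 min / OT 1 h 14 min.
Totals: regular 31 h 45 min, overtime 1 h 14 min.

Regular 31.75 hours, overtime 1.23 hours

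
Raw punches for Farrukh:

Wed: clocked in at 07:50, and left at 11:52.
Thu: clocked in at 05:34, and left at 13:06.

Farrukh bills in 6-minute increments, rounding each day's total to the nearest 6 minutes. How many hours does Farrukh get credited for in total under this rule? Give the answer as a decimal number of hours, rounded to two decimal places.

11.50 hours

Wed: 07:50–11:52 = 4 h 2 min → rounds to 4 h 0 min
Thu: 05:34–13:06 = 7 h 32 min → rounds to 7 h 30 min
Total credited: 11 h 30 min.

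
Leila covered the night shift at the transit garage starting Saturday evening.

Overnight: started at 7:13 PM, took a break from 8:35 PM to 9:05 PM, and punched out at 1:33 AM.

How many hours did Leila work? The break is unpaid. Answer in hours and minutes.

5 h 50 min

Overnight: 7:13 PM → midnight = 4 h 47 min; midnight → 1:33 AM = 1 h 33 min; span 6 h 20 min; less 30 min break → 5 h 50 min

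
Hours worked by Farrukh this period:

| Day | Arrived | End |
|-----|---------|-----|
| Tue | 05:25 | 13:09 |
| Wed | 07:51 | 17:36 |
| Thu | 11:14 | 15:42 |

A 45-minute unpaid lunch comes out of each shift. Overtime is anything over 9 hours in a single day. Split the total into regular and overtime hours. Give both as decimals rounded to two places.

Regular 19.70 hours, overtime 0.00 hours

Tue: 05:25–13:09 = 7 h 44 min; less 45 min break → 6 h 59 min
Wed: 07:51–17:36 = 9 h 45 min; less 45 min break → 9 h 0 min
Thu: 11:14–15:42 = 4 h 28 min; less 45 min break → 3 h 43 min
Tue reg 6 h 59 min / OT 0 h 0 min; Wed reg 9 h 0 min / OT 0 h 0 min; Thu reg 3 h 43 min / OT 0 h 0 min.
Totals: regular 19 h 42 min, overtime 0 h 0 min.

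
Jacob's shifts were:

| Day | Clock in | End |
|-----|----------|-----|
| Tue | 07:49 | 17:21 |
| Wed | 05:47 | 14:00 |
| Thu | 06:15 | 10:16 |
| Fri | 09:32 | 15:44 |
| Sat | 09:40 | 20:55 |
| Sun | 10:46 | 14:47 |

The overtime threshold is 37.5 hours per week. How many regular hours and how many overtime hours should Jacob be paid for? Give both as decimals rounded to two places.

Regular 37.50 hours, overtime 5.73 hours

Tue: 07:49–17:21 = 9 h 32 min
Wed: 05:47–14:00 = 8 h 13 min
Thu: 06:15–10:16 = 4 h 1 min
Fri: 09:32–15:44 = 6 h 12 min
Sat: 09:40–20:55 = 11 h 15 min
Sun: 10:46–14:47 = 4 h 1 min
Total worked: 43 h 14 min = 43.23 h.
Threshold 37.5 h → overtime 5 h 44 min, regular 37 h 30 min.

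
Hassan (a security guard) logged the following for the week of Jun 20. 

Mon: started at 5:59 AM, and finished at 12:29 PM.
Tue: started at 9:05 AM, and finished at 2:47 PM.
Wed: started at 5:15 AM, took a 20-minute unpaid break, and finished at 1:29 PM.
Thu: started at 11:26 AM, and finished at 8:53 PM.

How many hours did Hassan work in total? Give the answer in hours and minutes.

Mon: 5:59 AM–12:29 PM = 6 h 30 min
Tue: 9:05 AM–2:47 PM = 5 h 42 min
Wed: 5:15 AM–1:29 PM = 8 h 14 min; less 20 min break → 7 h 54 min
Thu: 11:26 AM–8:53 PM = 9 h 27 min
Total: 6 h 30 min + 5 h 42 min + 7 h 54 min + 9 h 27 min = 29 h 33 min.

29 h 33 min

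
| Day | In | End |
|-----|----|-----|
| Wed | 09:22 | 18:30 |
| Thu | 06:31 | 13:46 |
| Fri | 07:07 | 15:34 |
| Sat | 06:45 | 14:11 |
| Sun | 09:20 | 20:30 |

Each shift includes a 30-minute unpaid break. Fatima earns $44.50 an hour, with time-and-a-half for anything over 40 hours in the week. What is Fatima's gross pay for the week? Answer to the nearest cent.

Wed: 09:22–18:30 = 9 h 8 min; less 30 min break → 8 h 38 min
Thu: 06:31–13:46 = 7 h 15 min; less 30 min break → 6 h 45 min
Fri: 07:07–15:34 = 8 h 27 min; less 30 min break → 7 h 57 min
Sat: 06:45–14:11 = 7 h 26 min; less 30 min break → 6 h 56 min
Sun: 09:20–20:30 = 11 h 10 min; less 30 min break → 10 h 40 min
Total worked: 40 h 56 min = 2456 min.
Regular 40 h 0 min = 2400 min at $44.50/h; overtime 0 h 56 min = 56 min at $66.75/h.
Pay = (2400 × $44.50 + 56 × $66.75) ÷ 60 = $1842.30.

$1842.30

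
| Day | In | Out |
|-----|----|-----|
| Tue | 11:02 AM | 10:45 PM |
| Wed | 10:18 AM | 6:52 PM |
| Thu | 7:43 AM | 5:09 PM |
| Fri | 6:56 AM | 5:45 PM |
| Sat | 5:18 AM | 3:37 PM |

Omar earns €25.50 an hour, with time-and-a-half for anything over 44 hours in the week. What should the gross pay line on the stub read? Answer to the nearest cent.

€1384.01

Tue: 11:02 AM–10:45 PM = 11 h 43 min
Wed: 10:18 AM–6:52 PM = 8 h 34 min
Thu: 7:43 AM–5:09 PM = 9 h 26 min
Fri: 6:56 AM–5:45 PM = 10 h 49 min
Sat: 5:18 AM–3:37 PM = 10 h 19 min
Total worked: 50 h 51 min = 3051 min.
Regular 44 h 0 min = 2640 min at €25.50/h; overtime 6 h 51 min = 411 min at €38.25/h.
Pay = (2640 × €25.50 + 411 × €38.25) ÷ 60 = €1384.01.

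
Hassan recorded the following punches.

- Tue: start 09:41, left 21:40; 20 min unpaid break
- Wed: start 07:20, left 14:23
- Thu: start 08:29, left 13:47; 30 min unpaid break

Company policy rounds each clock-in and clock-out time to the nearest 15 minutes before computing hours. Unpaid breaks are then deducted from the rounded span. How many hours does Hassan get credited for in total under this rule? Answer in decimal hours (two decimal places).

Tue: in 09:41→09:45, out 21:40→21:45; 12 h 0 min − 20 min = 11 h 40 min
Wed: in 07:20→07:15, out 14:23→14:30; 7 h 15 min
Thu: in 08:29→08:30, out 13:47→13:45; 5 h 15 min − 30 min = 4 h 45 min
Total credited: 23 h 40 min.

23.67 hours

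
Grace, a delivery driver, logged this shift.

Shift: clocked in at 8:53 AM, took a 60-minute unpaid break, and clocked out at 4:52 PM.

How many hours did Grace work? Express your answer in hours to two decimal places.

6.98 hours

Shift: 8:53 AM–4:52 PM = 7 h 59 min; less 60 min break → 6 h 59 min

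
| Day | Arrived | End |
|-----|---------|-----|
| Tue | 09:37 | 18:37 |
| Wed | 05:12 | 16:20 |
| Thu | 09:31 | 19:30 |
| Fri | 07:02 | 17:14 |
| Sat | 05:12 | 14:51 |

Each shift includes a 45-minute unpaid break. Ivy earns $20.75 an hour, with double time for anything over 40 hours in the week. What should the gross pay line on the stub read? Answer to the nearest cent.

$1087.99

Tue: 09:37–18:37 = 9 h 0 min; less 45 min break → 8 h 15 min
Wed: 05:12–16:20 = 11 h 8 min; less 45 min break → 10 h 23 min
Thu: 09:31–19:30 = 9 h 59 min; less 45 min break → 9 h 14 min
Fri: 07:02–17:14 = 10 h 12 min; less 45 min break → 9 h 27 min
Sat: 05:12–14:51 = 9 h 39 min; less 45 min break → 8 h 54 min
Total worked: 46 h 13 min = 2773 min.
Regular 40 h 0 min = 2400 min at $20.75/h; overtime 6 h 13 min = 373 min at $41.50/h.
Pay = (2400 × $20.75 + 373 × $41.50) ÷ 60 = $1087.99.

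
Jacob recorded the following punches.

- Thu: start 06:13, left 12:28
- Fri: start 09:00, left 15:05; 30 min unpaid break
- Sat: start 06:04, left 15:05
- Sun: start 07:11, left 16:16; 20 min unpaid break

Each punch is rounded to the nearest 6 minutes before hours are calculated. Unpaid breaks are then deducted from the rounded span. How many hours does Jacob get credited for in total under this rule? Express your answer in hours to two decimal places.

Thu: in 06:13→06:12, out 12:28→12:30; 6 h 18 min
Fri: in 09:00→09:00, out 15:05→15:06; 6 h 6 min − 30 min = 5 h 36 min
Sat: in 06:04→06:06, out 15:05→15:06; 9 h 0 min
Sun: in 07:11→07:12, out 16:16→16:18; 9 h 6 min − 20 min = 8 h 46 min
Total credited: 29 h 40 min.

29.67 hours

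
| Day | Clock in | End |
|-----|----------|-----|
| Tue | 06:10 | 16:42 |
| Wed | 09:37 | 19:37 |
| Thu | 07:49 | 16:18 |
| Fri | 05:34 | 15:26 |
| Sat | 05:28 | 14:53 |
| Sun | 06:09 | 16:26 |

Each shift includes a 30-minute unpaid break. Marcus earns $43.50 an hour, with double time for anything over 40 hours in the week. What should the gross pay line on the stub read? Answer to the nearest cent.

$3095.75

Tue: 06:10–16:42 = 10 h 32 min; less 30 min break → 10 h 2 min
Wed: 09:37–19:37 = 10 h 0 min; less 30 min break → 9 h 30 min
Thu: 07:49–16:18 = 8 h 29 min; less 30 min break → 7 h 59 min
Fri: 05:34–15:26 = 9 h 52 min; less 30 min break → 9 h 22 min
Sat: 05:28–14:53 = 9 h 25 min; less 30 min break → 8 h 55 min
Sun: 06:09–16:26 = 10 h 17 min; less 30 min break → 9 h 47 min
Total worked: 55 h 35 min = 3335 min.
Regular 40 h 0 min = 2400 min at $43.50/h; overtime 15 h 35 min = 935 min at $87.00/h.
Pay = (2400 × $43.50 + 935 × $87.00) ÷ 60 = $3095.75.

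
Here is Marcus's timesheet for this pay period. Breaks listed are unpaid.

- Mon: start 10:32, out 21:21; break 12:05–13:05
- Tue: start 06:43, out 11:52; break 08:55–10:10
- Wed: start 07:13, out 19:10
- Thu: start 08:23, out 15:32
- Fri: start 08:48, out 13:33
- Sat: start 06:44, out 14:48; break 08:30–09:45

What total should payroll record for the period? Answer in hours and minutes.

Mon: 10:32–21:21 = 10 h 49 min; less 60 min break → 9 h 49 min
Tue: 06:43–11:52 = 5 h 9 min; less 75 min break → 3 h 54 min
Wed: 07:13–19:10 = 11 h 57 min
Thu: 08:23–15:32 = 7 h 9 min
Fri: 08:48–13:33 = 4 h 45 min
Sat: 06:44–14:48 = 8 h 4 min; less 75 min break → 6 h 49 min
Total: 9 h 49 min + 3 h 54 min + 11 h 57 min + 7 h 9 min + 4 h 45 min + 6 h 49 min = 44 h 23 min.

44 h 23 min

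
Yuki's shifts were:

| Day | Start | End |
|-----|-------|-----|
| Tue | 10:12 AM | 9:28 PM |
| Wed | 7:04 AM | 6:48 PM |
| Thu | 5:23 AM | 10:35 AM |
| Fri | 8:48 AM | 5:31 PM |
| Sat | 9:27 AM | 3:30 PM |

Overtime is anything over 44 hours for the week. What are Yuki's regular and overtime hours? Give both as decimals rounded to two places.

Regular 42.97 hours, overtime 0.00 hours

Tue: 10:12 AM–9:28 PM = 11 h 16 min
Wed: 7:04 AM–6:48 PM = 11 h 44 min
Thu: 5:23 AM–10:35 AM = 5 h 12 min
Fri: 8:48 AM–5:31 PM = 8 h 43 min
Sat: 9:27 AM–3:30 PM = 6 h 3 min
Total worked: 42 h 58 min = 42.97 h.
Threshold 44 h → overtime 0 h 0 min, regular 42 h 58 min.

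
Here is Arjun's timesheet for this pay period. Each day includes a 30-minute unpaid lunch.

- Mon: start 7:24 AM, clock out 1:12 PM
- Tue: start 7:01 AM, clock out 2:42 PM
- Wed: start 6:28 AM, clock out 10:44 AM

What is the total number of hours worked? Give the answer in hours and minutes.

Mon: 7:24 AM–1:12 PM = 5 h 48 min; less 30 min break → 5 h 18 min
Tue: 7:01 AM–2:42 PM = 7 h 41 min; less 30 min break → 7 h 11 min
Wed: 6:28 AM–10:44 AM = 4 h 16 min; less 30 min break → 3 h 46 min
Total: 5 h 18 min + 7 h 11 min + 3 h 46 min = 16 h 15 min.

16 h 15 min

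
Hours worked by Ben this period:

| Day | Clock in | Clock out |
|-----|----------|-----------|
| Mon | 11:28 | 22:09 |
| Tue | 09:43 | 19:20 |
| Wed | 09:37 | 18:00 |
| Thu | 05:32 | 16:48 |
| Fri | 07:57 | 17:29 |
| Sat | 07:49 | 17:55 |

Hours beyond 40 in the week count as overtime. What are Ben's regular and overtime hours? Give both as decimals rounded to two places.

Regular 40.00 hours, overtime 19.58 hours

Mon: 11:28–22:09 = 10 h 41 min
Tue: 09:43–19:20 = 9 h 37 min
Wed: 09:37–18:00 = 8 h 23 min
Thu: 05:32–16:48 = 11 h 16 min
Fri: 07:57–17:29 = 9 h 32 min
Sat: 07:49–17:55 = 10 h 6 min
Total worked: 59 h 35 min = 59.58 h.
Threshold 40 h → overtime 19 h 35 min, regular 40 h 0 min.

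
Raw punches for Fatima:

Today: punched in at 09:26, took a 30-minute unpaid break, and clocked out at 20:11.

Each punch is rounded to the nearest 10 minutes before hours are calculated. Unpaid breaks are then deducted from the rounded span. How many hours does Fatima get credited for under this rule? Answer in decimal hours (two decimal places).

Today: in 09:26→09:30, out 20:11→20:10; 10 h 40 min − 30 min = 10 h 10 min

10.17 hours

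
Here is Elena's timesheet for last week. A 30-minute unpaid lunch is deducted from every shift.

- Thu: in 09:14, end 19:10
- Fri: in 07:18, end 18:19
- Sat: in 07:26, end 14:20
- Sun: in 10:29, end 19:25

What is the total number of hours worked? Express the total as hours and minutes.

34 h 47 min

Thu: 09:14–19:10 = 9 h 56 min; less 30 min break → 9 h 26 min
Fri: 07:18–18:19 = 11 h 1 min; less 30 min break → 10 h 31 min
Sat: 07:26–14:20 = 6 h 54 min; less 30 min break → 6 h 24 min
Sun: 10:29–19:25 = 8 h 56 min; less 30 min break → 8 h 26 min
Total: 9 h 26 min + 10 h 31 min + 6 h 24 min + 8 h 26 min = 34 h 47 min.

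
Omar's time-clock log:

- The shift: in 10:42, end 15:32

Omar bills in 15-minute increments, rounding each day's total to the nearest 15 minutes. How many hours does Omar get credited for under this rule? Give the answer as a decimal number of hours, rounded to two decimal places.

4.75 hours

The shift: 10:42–15:32 = 4 h 50 min → rounds to 4 h 45 min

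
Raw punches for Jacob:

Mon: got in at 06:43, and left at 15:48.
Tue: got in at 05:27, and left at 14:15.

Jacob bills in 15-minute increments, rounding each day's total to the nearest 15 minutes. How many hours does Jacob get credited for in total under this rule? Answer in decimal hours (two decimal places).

Mon: 06:43–15:48 = 9 h 5 min → rounds to 9 h 0 min
Tue: 05:27–14:15 = 8 h 48 min → rounds to 8 h 45 min
Total credited: 17 h 45 min.

17.75 hours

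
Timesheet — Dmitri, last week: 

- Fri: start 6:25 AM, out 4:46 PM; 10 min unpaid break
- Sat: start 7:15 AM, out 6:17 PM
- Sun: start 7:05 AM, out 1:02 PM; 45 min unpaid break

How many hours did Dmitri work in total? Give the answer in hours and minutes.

Fri: 6:25 AM–4:46 PM = 10 h 21 min; less 10 min break → 10 h 11 min
Sat: 7:15 AM–6:17 PM = 11 h 2 min
Sun: 7:05 AM–1:02 PM = 5 h 57 min; less 45 min break → 5 h 12 min
Total: 10 h 11 min + 11 h 2 min + 5 h 12 min = 26 h 25 min.

26 h 25 min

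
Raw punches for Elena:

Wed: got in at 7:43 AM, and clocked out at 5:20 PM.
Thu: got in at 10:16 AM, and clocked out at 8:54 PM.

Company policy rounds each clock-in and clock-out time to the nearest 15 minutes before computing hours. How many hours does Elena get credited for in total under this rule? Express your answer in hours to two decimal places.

Wed: in 7:43 AM→7:45 AM, out 5:20 PM→5:15 PM; 9 h 30 min
Thu: in 10:16 AM→10:15 AM, out 8:54 PM→9:00 PM; 10 h 45 min
Total credited: 20 h 15 min.

20.25 hours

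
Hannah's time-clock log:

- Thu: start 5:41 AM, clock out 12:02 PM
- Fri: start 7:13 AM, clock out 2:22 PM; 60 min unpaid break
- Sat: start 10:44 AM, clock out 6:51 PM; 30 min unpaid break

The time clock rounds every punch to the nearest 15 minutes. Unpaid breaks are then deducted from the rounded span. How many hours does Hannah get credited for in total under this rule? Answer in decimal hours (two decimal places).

19.75 hours

Thu: in 5:41 AM→5:45 AM, out 12:02 PM→12:00 PM; 6 h 15 min
Fri: in 7:13 AM→7:15 AM, out 2:22 PM→2:15 PM; 7 h 0 min − 60 min = 6 h 0 min
Sat: in 10:44 AM→10:45 AM, out 6:51 PM→6:45 PM; 8 h 0 min − 30 min = 7 h 30 min
Total credited: 19 h 45 min.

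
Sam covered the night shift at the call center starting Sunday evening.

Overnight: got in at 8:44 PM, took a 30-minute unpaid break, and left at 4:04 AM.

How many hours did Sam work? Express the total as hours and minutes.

6 h 50 min

Overnight: 8:44 PM → midnight = 3 h 16 min; midnight → 4:04 AM = 4 h 4 min; span 7 h 20 min; less 30 min break → 6 h 50 min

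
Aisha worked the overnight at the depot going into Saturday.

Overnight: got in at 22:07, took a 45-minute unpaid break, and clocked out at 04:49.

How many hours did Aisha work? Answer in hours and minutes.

Overnight: 22:07 → midnight = 1 h 53 min; midnight → 04:49 = 4 h 49 min; span 6 h 42 min; less 45 min break → 5 h 57 min

5 h 57 min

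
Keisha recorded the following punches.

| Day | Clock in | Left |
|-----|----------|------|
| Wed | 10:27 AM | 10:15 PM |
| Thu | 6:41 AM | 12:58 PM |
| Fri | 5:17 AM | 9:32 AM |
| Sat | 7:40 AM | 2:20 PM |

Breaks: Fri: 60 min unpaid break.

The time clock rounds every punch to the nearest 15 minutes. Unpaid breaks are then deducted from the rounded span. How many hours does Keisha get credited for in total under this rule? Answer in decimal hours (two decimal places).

Wed: in 10:27 AM→10:30 AM, out 10:15 PM→10:15 PM; 11 h 45 min
Thu: in 6:41 AM→6:45 AM, out 12:58 PM→1:00 PM; 6 h 15 min
Fri: in 5:17 AM→5:15 AM, out 9:32 AM→9:30 AM; 4 h 15 min − 60 min = 3 h 15 min
Sat: in 7:40 AM→7:45 AM, out 2:20 PM→2:15 PM; 6 h 30 min
Total credited: 27 h 45 min.

27.75 hours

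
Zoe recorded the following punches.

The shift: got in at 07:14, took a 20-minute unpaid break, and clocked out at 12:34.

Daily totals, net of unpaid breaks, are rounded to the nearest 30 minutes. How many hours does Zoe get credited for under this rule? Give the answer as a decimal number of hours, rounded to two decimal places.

The shift: 07:14–12:34 = 5 h 20 min − 20 min = 5 h 0 min → rounds to 5 h 0 min

5.00 hours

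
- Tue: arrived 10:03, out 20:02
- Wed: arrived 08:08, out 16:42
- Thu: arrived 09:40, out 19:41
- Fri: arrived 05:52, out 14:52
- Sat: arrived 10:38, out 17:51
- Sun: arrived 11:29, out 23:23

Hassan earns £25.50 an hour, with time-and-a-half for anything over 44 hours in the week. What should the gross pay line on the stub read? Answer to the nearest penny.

£1607.14

Tue: 10:03–20:02 = 9 h 59 min
Wed: 08:08–16:42 = 8 h 34 min
Thu: 09:40–19:41 = 10 h 1 min
Fri: 05:52–14:52 = 9 h 0 min
Sat: 10:38–17:51 = 7 h 13 min
Sun: 11:29–23:23 = 11 h 54 min
Total worked: 56 h 41 min = 3401 min.
Regular 44 h 0 min = 2640 min at £25.50/h; overtime 12 h 41 min = 761 min at £38.25/h.
Pay = (2640 × £25.50 + 761 × £38.25) ÷ 60 = £1607.14.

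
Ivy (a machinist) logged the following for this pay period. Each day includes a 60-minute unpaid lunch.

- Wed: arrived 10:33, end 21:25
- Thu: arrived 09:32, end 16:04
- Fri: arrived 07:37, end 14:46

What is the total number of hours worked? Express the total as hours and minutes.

21 h 33 min

Wed: 10:33–21:25 = 10 h 52 min; less 60 min break → 9 h 52 min
Thu: 09:32–16:04 = 6 h 32 min; less 60 min break → 5 h 32 min
Fri: 07:37–14:46 = 7 h 9 min; less 60 min break → 6 h 9 min
Total: 9 h 52 min + 5 h 32 min + 6 h 9 min = 21 h 33 min.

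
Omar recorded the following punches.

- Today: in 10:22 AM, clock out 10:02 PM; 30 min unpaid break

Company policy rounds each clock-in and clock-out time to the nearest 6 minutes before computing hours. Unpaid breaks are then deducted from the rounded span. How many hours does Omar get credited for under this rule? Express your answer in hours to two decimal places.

Today: in 10:22 AM→10:24 AM, out 10:02 PM→10:00 PM; 11 h 36 min − 30 min = 11 h 6 min

11.10 hours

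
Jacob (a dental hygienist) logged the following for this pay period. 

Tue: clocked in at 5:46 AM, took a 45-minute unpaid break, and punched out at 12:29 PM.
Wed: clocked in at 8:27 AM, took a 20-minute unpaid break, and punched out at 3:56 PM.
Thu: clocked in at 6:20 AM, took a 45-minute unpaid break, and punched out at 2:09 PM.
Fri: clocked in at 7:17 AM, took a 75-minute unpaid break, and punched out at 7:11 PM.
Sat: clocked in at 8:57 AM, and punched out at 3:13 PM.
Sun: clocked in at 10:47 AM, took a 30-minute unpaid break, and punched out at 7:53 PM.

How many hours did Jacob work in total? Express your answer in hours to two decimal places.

Tue: 5:46 AM–12:29 PM = 6 h 43 min; less 45 min break → 5 h 58 min
Wed: 8:27 AM–3:56 PM = 7 h 29 min; less 20 min break → 7 h 9 min
Thu: 6:20 AM–2:09 PM = 7 h 49 min; less 45 min break → 7 h 4 min
Fri: 7:17 AM–7:11 PM = 11 h 54 min; less 75 min break → 10 h 39 min
Sat: 8:57 AM–3:13 PM = 6 h 16 min
Sun: 10:47 AM–7:53 PM = 9 h 6 min; less 30 min break → 8 h 36 min
Total: 5 h 58 min + 7 h 9 min + 7 h 4 min + 10 h 39 min + 6 h 16 min + 8 h 36 min = 45 h 42 min.

45.70 hours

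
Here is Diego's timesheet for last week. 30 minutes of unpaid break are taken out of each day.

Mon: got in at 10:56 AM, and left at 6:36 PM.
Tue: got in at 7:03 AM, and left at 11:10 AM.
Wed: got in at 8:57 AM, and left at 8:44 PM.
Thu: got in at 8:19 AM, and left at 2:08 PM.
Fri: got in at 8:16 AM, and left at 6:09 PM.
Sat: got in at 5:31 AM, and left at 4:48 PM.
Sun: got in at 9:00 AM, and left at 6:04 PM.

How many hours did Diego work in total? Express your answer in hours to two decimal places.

56.12 hours

Mon: 10:56 AM–6:36 PM = 7 h 40 min; less 30 min break → 7 h 10 min
Tue: 7:03 AM–11:10 AM = 4 h 7 min; less 30 min break → 3 h 37 min
Wed: 8:57 AM–8:44 PM = 11 h 47 min; less 30 min break → 11 h 17 min
Thu: 8:19 AM–2:08 PM = 5 h 49 min; less 30 min break → 5 h 19 min
Fri: 8:16 AM–6:09 PM = 9 h 53 min; less 30 min break → 9 h 23 min
Sat: 5:31 AM–4:48 PM = 11 h 17 min; less 30 min break → 10 h 47 min
Sun: 9:00 AM–6:04 PM = 9 h 4 min; less 30 min break → 8 h 34 min
Total: 7 h 10 min + 3 h 37 min + 11 h 17 min + 5 h 19 min + 9 h 23 min + 10 h 47 min + 8 h 34 min = 56 h 7 min.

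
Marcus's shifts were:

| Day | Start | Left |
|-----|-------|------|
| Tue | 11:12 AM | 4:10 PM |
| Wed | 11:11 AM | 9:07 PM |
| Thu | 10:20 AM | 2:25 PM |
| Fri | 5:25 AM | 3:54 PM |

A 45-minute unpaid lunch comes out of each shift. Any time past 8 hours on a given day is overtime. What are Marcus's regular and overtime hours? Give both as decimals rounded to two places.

Regular 23.55 hours, overtime 2.92 hours

Tue: 11:12 AM–4:10 PM = 4 h 58 min; less 45 min break → 4 h 13 min
Wed: 11:11 AM–9:07 PM = 9 h 56 min; less 45 min break → 9 h 11 min
Thu: 10:20 AM–2:25 PM = 4 h 5 min; less 45 min break → 3 h 20 min
Fri: 5:25 AM–3:54 PM = 10 h 29 min; less 45 min break → 9 h 44 min
Tue reg 4 h 13 min / OT 0 h 0 min; Wed reg 8 h 0 min / OT 1 h 11 min; Thu reg 3 h 20 min / OT 0 h 0 min; Fri reg 8 h 0 min / OT 1 h 44 min.
Totals: regular 23 h 33 min, overtime 2 h 55 min.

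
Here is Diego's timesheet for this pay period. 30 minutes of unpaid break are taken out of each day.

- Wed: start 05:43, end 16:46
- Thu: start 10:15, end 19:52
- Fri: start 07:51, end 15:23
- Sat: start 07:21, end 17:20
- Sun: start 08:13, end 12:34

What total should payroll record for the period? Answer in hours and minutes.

Wed: 05:43–16:46 = 11 h 3 min; less 30 min break → 10 h 33 min
Thu: 10:15–19:52 = 9 h 37 min; less 30 min break → 9 h 7 min
Fri: 07:51–15:23 = 7 h 32 min; less 30 min break → 7 h 2 min
Sat: 07:21–17:20 = 9 h 59 min; less 30 min break → 9 h 29 min
Sun: 08:13–12:34 = 4 h 21 min; less 30 min break → 3 h 51 min
Total: 10 h 33 min + 9 h 7 min + 7 h 2 min + 9 h 29 min + 3 h 51 min = 40 h 2 min.

40 h 2 min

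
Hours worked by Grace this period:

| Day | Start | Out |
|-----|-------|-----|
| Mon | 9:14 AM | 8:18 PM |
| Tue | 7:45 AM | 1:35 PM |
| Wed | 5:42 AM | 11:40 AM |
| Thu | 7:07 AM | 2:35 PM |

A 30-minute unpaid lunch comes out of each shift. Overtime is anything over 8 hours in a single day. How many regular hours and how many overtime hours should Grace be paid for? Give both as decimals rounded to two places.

Mon: 9:14 AM–8:18 PM = 11 h 4 min; less 30 min break → 10 h 34 min
Tue: 7:45 AM–1:35 PM = 5 h 50 min; less 30 min break → 5 h 20 min
Wed: 5:42 AM–11:40 AM = 5 h 58 min; less 30 min break → 5 h 28 min
Thu: 7:07 AM–2:35 PM = 7 h 28 min; less 30 min break → 6 h 58 min
Mon reg 8 h 0 min / OT 2 h 34 min; Tue reg 5 h 20 min / OT 0 h 0 min; Wed reg 5 h 28 min / OT 0 h 0 min; Thu reg 6 h 58 min / OT 0 h 0 min.
Totals: regular 25 h 46 min, overtime 2 h 34 min.

Regular 25.77 hours, overtime 2.57 hours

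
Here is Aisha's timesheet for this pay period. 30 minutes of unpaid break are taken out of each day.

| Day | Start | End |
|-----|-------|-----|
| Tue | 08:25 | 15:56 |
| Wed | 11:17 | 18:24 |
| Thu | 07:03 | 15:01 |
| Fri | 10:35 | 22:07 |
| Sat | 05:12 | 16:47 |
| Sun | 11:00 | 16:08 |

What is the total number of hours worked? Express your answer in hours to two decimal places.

47.85 hours

Tue: 08:25–15:56 = 7 h 31 min; less 30 min break → 7 h 1 min
Wed: 11:17–18:24 = 7 h 7 min; less 30 min break → 6 h 37 min
Thu: 07:03–15:01 = 7 h 58 min; less 30 min break → 7 h 28 min
Fri: 10:35–22:07 = 11 h 32 min; less 30 min break → 11 h 2 min
Sat: 05:12–16:47 = 11 h 35 min; less 30 min break → 11 h 5 min
Sun: 11:00–16:08 = 5 h 8 min; less 30 min break → 4 h 38 min
Total: 7 h 1 min + 6 h 37 min + 7 h 28 min + 11 h 2 min + 11 h 5 min + 4 h 38 min = 47 h 51 min.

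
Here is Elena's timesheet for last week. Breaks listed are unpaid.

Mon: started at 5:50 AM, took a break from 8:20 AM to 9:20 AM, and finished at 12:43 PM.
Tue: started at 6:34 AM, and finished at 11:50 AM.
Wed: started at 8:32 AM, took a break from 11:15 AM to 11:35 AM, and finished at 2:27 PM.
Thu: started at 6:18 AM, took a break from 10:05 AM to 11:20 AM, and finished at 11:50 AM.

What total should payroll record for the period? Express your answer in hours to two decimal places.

21.02 hours

Mon: 5:50 AM–12:43 PM = 6 h 53 min; less 60 min break → 5 h 53 min
Tue: 6:34 AM–11:50 AM = 5 h 16 min
Wed: 8:32 AM–2:27 PM = 5 h 55 min; less 20 min break → 5 h 35 min
Thu: 6:18 AM–11:50 AM = 5 h 32 min; less 75 min break → 4 h 17 min
Total: 5 h 53 min + 5 h 16 min + 5 h 35 min + 4 h 17 min = 21 h 1 min.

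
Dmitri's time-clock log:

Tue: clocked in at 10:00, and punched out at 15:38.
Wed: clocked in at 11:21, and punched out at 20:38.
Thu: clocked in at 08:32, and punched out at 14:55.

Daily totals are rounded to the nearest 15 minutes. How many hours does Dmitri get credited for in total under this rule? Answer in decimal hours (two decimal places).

21.50 hours

Tue: 10:00–15:38 = 5 h 38 min → rounds to 5 h 45 min
Wed: 11:21–20:38 = 9 h 17 min → rounds to 9 h 15 min
Thu: 08:32–14:55 = 6 h 23 min → rounds to 6 h 30 min
Total credited: 21 h 30 min.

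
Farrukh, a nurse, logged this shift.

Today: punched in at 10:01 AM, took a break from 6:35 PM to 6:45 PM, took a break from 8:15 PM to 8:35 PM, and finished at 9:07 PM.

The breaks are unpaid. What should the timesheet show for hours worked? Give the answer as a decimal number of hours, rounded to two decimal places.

Today: 10:01 AM–9:07 PM = 11 h 6 min; less 30 min break → 10 h 36 min

10.60 hours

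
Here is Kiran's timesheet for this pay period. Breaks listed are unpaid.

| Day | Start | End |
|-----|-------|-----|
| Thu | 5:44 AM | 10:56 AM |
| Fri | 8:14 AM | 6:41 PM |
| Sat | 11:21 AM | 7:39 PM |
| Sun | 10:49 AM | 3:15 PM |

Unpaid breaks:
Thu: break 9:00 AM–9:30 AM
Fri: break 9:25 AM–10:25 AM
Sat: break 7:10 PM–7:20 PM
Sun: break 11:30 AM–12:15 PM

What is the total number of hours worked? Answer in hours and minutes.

Thu: 5:44 AM–10:56 AM = 5 h 12 min; less 30 min break → 4 h 42 min
Fri: 8:14 AM–6:41 PM = 10 h 27 min; less 60 min break → 9 h 27 min
Sat: 11:21 AM–7:39 PM = 8 h 18 min; less 10 min break → 8 h 8 min
Sun: 10:49 AM–3:15 PM = 4 h 26 min; less 45 min break → 3 h 41 min
Total: 4 h 42 min + 9 h 27 min + 8 h 8 min + 3 h 41 min = 25 h 58 min.

25 h 58 min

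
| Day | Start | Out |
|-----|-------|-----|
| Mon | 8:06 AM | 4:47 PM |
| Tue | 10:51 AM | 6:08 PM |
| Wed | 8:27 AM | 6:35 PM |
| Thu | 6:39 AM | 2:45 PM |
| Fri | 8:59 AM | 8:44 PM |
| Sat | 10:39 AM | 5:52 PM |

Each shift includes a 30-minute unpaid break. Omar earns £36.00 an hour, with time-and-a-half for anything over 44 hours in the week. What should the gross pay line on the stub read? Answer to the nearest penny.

Mon: 8:06 AM–4:47 PM = 8 h 41 min; less 30 min break → 8 h 11 min
Tue: 10:51 AM–6:08 PM = 7 h 17 min; less 30 min break → 6 h 47 min
Wed: 8:27 AM–6:35 PM = 10 h 8 min; less 30 min break → 9 h 38 min
Thu: 6:39 AM–2:45 PM = 8 h 6 min; less 30 min break → 7 h 36 min
Fri: 8:59 AM–8:44 PM = 11 h 45 min; less 30 min break → 11 h 15 min
Sat: 10:39 AM–5:52 PM = 7 h 13 min; less 30 min break → 6 h 43 min
Total worked: 50 h 10 min = 3010 min.
Regular 44 h 0 min = 2640 min at £36.00/h; overtime 6 h 10 min = 370 min at £54.00/h.
Pay = (2640 × £36.00 + 370 × £54.00) ÷ 60 = £1917.00.

£1917.00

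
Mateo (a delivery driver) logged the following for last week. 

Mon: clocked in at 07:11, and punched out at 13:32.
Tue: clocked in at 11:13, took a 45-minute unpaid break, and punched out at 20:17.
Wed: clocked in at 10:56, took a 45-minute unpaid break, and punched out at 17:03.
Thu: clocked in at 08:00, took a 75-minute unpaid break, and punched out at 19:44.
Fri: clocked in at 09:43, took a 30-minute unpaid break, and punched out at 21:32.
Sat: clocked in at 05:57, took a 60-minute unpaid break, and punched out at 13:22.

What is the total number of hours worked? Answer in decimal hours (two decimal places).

48.25 hours

Mon: 07:11–13:32 = 6 h 21 min
Tue: 11:13–20:17 = 9 h 4 min; less 45 min break → 8 h 19 min
Wed: 10:56–17:03 = 6 h 7 min; less 45 min break → 5 h 22 min
Thu: 08:00–19:44 = 11 h 44 min; less 75 min break → 10 h 29 min
Fri: 09:43–21:32 = 11 h 49 min; less 30 min break → 11 h 19 min
Sat: 05:57–13:22 = 7 h 25 min; less 60 min break → 6 h 25 min
Total: 6 h 21 min + 8 h 19 min + 5 h 22 min + 10 h 29 min + 11 h 19 min + 6 h 25 min = 48 h 15 min.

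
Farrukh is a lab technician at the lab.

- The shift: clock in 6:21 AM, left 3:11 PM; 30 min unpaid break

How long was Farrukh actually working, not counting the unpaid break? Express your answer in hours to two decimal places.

The shift: 6:21 AM–3:11 PM = 8 h 50 min; less 30 min break → 8 h 20 min

8.33 hours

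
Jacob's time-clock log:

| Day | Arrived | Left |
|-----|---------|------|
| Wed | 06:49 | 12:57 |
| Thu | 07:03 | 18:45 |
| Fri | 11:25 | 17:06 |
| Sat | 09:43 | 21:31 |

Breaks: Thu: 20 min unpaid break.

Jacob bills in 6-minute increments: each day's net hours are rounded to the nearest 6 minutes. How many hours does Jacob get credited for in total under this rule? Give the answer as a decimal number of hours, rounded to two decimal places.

Wed: 06:49–12:57 = 6 h 8 min → rounds to 6 h 6 min
Thu: 07:03–18:45 = 11 h 42 min − 20 min = 11 h 22 min → rounds to 11 h 24 min
Fri: 11:25–17:06 = 5 h 41 min → rounds to 5 h 42 min
Sat: 09:43–21:31 = 11 h 48 min → rounds to 11 h 48 min
Total credited: 35 h 0 min.

35.00 hours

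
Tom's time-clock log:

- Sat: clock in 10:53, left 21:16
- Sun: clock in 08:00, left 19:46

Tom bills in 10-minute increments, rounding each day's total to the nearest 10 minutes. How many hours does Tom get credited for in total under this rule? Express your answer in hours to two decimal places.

22.17 hours

Sat: 10:53–21:16 = 10 h 23 min → rounds to 10 h 20 min
Sun: 08:00–19:46 = 11 h 46 min → rounds to 11 h 50 min
Total credited: 22 h 10 min.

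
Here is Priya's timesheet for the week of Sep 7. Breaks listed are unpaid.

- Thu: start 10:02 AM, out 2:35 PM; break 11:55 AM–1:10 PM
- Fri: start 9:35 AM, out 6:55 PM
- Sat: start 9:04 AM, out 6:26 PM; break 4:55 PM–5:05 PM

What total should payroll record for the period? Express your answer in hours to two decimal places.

21.83 hours

Thu: 10:02 AM–2:35 PM = 4 h 33 min; less 75 min break → 3 h 18 min
Fri: 9:35 AM–6:55 PM = 9 h 20 min
Sat: 9:04 AM–6:26 PM = 9 h 22 min; less 10 min break → 9 h 12 min
Total: 3 h 18 min + 9 h 20 min + 9 h 12 min = 21 h 50 min.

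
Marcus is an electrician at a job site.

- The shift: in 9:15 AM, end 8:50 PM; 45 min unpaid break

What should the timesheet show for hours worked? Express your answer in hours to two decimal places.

10.83 hours

The shift: 9:15 AM–8:50 PM = 11 h 35 min; less 45 min break → 10 h 50 min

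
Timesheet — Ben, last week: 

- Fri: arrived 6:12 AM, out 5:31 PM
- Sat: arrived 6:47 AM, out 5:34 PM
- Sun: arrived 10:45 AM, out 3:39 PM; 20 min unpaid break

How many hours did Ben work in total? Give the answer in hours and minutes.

Fri: 6:12 AM–5:31 PM = 11 h 19 min
Sat: 6:47 AM–5:34 PM = 10 h 47 min
Sun: 10:45 AM–3:39 PM = 4 h 54 min; less 20 min break → 4 h 34 min
Total: 11 h 19 min + 10 h 47 min + 4 h 34 min = 26 h 40 min.

26 h 40 min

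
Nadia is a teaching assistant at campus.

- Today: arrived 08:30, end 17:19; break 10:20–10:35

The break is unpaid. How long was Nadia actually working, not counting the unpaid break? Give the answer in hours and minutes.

Today: 08:30–17:19 = 8 h 49 min; less 15 min break → 8 h 34 min

8 h 34 min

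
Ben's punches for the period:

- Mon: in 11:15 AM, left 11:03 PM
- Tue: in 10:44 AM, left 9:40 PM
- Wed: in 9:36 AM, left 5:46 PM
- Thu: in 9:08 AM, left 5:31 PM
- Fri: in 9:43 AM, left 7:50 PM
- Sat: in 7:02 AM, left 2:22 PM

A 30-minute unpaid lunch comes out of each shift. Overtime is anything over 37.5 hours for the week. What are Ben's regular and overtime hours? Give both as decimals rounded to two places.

Mon: 11:15 AM–11:03 PM = 11 h 48 min; less 30 min break → 11 h 18 min
Tue: 10:44 AM–9:40 PM = 10 h 56 min; less 30 min break → 10 h 26 min
Wed: 9:36 AM–5:46 PM = 8 h 10 min; less 30 min break → 7 h 40 min
Thu: 9:08 AM–5:31 PM = 8 h 23 min; less 30 min break → 7 h 53 min
Fri: 9:43 AM–7:50 PM = 10 h 7 min; less 30 min break → 9 h 37 min
Sat: 7:02 AM–2:22 PM = 7 h 20 min; less 30 min break → 6 h 50 min
Total worked: 53 h 44 min = 53.73 h.
Threshold 37.5 h → overtime 16 h 14 min, regular 37 h 30 min.

Regular 37.50 hours, overtime 16.23 hours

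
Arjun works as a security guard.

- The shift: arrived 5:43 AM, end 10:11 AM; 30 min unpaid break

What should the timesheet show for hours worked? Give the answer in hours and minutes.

The shift: 5:43 AM–10:11 AM = 4 h 28 min; less 30 min break → 3 h 58 min

3 h 58 min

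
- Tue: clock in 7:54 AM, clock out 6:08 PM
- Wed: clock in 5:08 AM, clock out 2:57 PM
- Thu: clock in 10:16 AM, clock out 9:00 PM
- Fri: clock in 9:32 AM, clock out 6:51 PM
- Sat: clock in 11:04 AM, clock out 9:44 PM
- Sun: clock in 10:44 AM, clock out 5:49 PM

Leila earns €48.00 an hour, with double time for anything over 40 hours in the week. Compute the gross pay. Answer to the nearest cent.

€3633.60

Tue: 7:54 AM–6:08 PM = 10 h 14 min
Wed: 5:08 AM–2:57 PM = 9 h 49 min
Thu: 10:16 AM–9:00 PM = 10 h 44 min
Fri: 9:32 AM–6:51 PM = 9 h 19 min
Sat: 11:04 AM–9:44 PM = 10 h 40 min
Sun: 10:44 AM–5:49 PM = 7 h 5 min
Total worked: 57 h 51 min = 3471 min.
Regular 40 h 0 min = 2400 min at €48.00/h; overtime 17 h 51 min = 1071 min at €96.00/h.
Pay = (2400 × €48.00 + 1071 × €96.00) ÷ 60 = €3633.60.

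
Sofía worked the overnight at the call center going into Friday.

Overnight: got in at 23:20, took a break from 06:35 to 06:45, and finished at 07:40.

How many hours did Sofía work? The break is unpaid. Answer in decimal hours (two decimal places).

8.17 hours

Overnight: 23:20 → midnight = 0 h 40 min; midnight → 07:40 = 7 h 40 min; span 8 h 20 min; less 10 min break → 8 h 10 min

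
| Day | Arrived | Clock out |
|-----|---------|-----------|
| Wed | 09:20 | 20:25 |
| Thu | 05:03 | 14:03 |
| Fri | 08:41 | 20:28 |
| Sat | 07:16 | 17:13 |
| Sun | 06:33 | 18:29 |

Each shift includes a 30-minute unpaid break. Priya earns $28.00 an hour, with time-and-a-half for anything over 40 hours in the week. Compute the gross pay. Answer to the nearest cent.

Wed: 09:20–20:25 = 11 h 5 min; less 30 min break → 10 h 35 min
Thu: 05:03–14:03 = 9 h 0 min; less 30 min break → 8 h 30 min
Fri: 08:41–20:28 = 11 h 47 min; less 30 min break → 11 h 17 min
Sat: 07:16–17:13 = 9 h 57 min; less 30 min break → 9 h 27 min
Sun: 06:33–18:29 = 11 h 56 min; less 30 min break → 11 h 26 min
Total worked: 51 h 15 min = 3075 min.
Regular 40 h 0 min = 2400 min at $28.00/h; overtime 11 h 15 min = 675 min at $42.00/h.
Pay = (2400 × $28.00 + 675 × $42.00) ÷ 60 = $1592.50.

$1592.50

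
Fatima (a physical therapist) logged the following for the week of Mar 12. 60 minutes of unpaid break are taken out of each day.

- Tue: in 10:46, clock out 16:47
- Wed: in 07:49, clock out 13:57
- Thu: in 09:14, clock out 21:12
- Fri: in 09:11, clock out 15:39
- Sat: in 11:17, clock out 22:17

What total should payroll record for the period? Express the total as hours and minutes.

36 h 35 min

Tue: 10:46–16:47 = 6 h 1 min; less 60 min break → 5 h 1 min
Wed: 07:49–13:57 = 6 h 8 min; less 60 min break → 5 h 8 min
Thu: 09:14–21:12 = 11 h 58 min; less 60 min break → 10 h 58 min
Fri: 09:11–15:39 = 6 h 28 min; less 60 min break → 5 h 28 min
Sat: 11:17–22:17 = 11 h 0 min; less 60 min break → 10 h 0 min
Total: 5 h 1 min + 5 h 8 min + 10 h 58 min + 5 h 28 min + 10 h 0 min = 36 h 35 min.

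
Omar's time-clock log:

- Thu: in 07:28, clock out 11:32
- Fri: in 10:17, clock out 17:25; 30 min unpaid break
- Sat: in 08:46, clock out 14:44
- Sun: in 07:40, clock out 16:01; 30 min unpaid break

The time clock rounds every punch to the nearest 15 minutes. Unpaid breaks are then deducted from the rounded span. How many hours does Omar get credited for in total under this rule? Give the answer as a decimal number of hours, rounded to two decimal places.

Thu: in 07:28→07:30, out 11:32→11:30; 4 h 0 min
Fri: in 10:17→10:15, out 17:25→17:30; 7 h 15 min − 30 min = 6 h 45 min
Sat: in 08:46→08:45, out 14:44→14:45; 6 h 0 min
Sun: in 07:40→07:45, out 16:01→16:00; 8 h 15 min − 30 min = 7 h 45 min
Total credited: 24 h 30 min.

24.50 hours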